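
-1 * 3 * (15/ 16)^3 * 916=-2318625/ 1024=-2264.28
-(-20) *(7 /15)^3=1372 /675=2.03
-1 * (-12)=12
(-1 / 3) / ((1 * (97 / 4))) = -4 / 291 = -0.01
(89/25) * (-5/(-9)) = 89/45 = 1.98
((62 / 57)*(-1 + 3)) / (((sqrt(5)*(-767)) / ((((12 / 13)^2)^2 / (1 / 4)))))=-3428352*sqrt(5) / 2081097265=-0.00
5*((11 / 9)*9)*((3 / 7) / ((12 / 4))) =55 / 7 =7.86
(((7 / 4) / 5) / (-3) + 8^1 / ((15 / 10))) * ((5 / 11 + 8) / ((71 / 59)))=572477 / 15620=36.65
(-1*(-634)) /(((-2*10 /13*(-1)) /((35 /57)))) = 28847 /114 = 253.04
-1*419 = -419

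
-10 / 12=-5 / 6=-0.83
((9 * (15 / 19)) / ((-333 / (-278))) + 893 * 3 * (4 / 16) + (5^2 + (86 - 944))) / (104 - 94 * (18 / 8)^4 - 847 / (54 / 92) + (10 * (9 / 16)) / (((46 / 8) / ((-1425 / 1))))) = 8790955488 / 287345121949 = 0.03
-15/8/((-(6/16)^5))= 20480/81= 252.84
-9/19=-0.47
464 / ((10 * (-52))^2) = 29 / 16900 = 0.00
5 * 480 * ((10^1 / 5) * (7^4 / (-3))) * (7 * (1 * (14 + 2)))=-430259200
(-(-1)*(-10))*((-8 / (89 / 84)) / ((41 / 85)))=571200 / 3649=156.54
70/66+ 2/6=46/33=1.39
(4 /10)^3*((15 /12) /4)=1 /50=0.02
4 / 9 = 0.44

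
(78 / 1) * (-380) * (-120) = 3556800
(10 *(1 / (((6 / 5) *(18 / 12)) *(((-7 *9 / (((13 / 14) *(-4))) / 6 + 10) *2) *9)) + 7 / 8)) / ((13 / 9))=1896145 / 312156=6.07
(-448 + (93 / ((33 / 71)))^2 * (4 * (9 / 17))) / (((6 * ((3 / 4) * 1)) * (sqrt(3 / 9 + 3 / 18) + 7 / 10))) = -24286766000 / 18513 + 17347690000 * sqrt(2) / 18513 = 13318.88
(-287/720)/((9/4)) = -287/1620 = -0.18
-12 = -12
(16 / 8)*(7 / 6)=7 / 3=2.33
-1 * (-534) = 534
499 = 499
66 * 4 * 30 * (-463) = -3666960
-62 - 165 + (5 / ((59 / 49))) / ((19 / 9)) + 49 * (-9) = -746623 / 1121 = -666.03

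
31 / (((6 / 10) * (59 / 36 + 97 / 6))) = 1860 / 641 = 2.90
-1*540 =-540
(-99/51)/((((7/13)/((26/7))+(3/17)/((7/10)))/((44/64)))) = -429429/127768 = -3.36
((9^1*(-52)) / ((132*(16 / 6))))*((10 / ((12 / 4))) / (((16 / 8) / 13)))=-2535 / 88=-28.81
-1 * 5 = -5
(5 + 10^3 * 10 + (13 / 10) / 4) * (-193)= -77241109 / 40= -1931027.72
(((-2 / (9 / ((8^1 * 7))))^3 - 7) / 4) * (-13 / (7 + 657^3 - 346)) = 18330403 / 826957345464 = 0.00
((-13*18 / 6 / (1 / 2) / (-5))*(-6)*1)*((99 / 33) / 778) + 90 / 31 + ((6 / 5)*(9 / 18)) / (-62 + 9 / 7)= 64894161 / 25625375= 2.53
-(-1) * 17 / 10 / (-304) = -17 / 3040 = -0.01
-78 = -78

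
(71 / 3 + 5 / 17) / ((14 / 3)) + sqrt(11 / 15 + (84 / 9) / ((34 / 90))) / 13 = sqrt(1654185) / 3315 + 611 / 119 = 5.52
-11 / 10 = -1.10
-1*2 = -2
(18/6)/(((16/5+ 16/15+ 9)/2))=90/199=0.45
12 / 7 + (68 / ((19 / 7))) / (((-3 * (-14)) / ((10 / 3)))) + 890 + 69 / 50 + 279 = 70268843 / 59850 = 1174.08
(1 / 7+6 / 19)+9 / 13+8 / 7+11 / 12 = 66611 / 20748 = 3.21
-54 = -54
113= 113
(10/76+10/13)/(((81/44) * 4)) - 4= -155161/40014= -3.88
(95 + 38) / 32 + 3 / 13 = 1825 / 416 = 4.39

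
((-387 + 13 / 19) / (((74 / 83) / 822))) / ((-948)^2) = -20865785 / 52649076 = -0.40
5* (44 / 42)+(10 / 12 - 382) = -5263 / 14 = -375.93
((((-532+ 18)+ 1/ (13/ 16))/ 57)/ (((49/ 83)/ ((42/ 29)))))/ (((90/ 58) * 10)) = -184426/ 129675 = -1.42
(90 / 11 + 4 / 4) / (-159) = -101 / 1749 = -0.06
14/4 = 7/2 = 3.50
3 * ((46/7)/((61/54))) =7452/427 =17.45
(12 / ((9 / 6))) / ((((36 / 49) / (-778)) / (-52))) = 3964688 / 9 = 440520.89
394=394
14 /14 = 1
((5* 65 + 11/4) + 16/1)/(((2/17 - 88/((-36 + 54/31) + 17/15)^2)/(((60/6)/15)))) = 5545775060375/906193308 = 6119.86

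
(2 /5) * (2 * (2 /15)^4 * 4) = 256 /253125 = 0.00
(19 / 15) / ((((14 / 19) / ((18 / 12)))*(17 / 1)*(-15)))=-361 / 35700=-0.01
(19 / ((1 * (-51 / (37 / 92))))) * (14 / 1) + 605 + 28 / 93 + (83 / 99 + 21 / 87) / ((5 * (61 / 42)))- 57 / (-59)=604.32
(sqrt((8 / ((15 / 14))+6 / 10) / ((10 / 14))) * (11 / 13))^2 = 102487 / 12675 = 8.09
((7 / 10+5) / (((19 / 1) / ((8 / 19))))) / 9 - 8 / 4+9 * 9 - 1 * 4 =21379 / 285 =75.01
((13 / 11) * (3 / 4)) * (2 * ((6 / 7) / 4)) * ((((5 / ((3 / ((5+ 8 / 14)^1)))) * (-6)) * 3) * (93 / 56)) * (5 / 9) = -3536325 / 60368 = -58.58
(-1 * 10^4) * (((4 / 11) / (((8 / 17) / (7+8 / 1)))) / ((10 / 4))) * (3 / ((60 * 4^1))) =-6375 / 11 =-579.55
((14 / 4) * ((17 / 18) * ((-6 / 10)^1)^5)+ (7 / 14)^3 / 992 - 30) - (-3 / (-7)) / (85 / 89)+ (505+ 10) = 1429249475427 / 2951200000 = 484.29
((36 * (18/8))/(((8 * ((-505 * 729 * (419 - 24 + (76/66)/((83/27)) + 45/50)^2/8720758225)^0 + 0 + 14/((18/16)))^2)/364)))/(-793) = -45927/1786202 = -0.03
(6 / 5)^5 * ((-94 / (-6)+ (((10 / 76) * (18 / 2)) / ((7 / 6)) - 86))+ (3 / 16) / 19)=-14335866 / 83125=-172.46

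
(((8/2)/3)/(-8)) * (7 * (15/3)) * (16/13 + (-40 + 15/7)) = 5555/26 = 213.65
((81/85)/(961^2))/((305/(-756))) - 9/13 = -215481333393/311249665025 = -0.69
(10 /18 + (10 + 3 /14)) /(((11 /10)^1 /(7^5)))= 164553.38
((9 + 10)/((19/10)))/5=2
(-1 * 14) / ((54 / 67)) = -469 / 27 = -17.37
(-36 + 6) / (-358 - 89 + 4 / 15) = 450 / 6701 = 0.07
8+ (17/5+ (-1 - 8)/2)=69/10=6.90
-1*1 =-1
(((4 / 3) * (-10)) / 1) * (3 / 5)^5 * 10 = -1296 / 125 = -10.37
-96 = -96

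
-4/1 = -4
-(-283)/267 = 283/267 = 1.06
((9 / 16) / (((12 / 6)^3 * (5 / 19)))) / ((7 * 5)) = 171 / 22400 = 0.01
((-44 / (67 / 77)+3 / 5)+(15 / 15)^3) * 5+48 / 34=-277260 / 1139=-243.42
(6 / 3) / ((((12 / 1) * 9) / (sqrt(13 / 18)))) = 0.02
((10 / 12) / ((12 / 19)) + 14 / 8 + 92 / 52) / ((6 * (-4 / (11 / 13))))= -49819 / 292032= -0.17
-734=-734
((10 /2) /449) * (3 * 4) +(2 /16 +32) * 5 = 160.76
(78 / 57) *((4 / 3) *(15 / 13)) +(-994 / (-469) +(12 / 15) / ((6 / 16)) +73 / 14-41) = -7866911 / 267330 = -29.43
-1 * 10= -10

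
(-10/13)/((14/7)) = -5/13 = -0.38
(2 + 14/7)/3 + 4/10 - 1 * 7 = -79/15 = -5.27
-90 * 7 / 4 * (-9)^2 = -25515 / 2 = -12757.50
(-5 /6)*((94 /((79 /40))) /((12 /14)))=-32900 /711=-46.27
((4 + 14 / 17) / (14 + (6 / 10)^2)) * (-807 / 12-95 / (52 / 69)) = -14350 / 221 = -64.93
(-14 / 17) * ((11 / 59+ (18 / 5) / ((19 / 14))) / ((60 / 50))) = -111391 / 57171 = -1.95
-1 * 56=-56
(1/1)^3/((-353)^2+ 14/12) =6/747661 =0.00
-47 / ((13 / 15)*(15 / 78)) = -282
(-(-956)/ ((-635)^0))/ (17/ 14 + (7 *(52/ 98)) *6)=40.68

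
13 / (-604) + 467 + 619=655931 / 604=1085.98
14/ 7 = 2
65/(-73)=-65/73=-0.89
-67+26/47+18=-2277/47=-48.45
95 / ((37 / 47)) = 4465 / 37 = 120.68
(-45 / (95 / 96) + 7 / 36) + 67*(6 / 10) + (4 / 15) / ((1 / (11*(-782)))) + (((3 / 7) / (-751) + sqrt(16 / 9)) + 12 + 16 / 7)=-8210361371 / 3595788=-2283.33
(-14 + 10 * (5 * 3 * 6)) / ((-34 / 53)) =-1381.12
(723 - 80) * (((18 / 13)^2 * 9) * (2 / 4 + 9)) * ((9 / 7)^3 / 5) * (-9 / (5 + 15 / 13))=-58433532273 / 891800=-65523.14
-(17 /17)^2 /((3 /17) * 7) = -17 /21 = -0.81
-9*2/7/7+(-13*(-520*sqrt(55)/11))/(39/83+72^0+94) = -18/49+140270*sqrt(55)/21791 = 47.37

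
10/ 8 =5/ 4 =1.25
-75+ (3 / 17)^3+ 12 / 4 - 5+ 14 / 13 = -4848780 / 63869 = -75.92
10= 10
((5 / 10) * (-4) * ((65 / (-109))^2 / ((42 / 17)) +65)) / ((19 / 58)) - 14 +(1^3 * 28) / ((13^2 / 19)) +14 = -316111216802 / 801147711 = -394.57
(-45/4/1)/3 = -15/4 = -3.75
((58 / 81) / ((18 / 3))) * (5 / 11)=145 / 2673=0.05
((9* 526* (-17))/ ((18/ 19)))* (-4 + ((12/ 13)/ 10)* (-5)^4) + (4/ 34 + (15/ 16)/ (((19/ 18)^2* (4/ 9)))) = -5822233354373/ 1276496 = -4561105.84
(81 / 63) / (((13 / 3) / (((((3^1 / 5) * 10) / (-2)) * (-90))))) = 7290 / 91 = 80.11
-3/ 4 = -0.75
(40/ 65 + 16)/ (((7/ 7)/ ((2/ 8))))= 54/ 13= 4.15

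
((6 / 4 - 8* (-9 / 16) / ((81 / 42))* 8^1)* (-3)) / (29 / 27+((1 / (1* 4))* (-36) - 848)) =3267 / 46220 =0.07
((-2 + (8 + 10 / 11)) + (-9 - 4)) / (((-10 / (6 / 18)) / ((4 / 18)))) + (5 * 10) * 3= 222817 / 1485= 150.05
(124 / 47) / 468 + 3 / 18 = 1895 / 10998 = 0.17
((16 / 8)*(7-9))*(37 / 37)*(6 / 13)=-24 / 13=-1.85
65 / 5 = 13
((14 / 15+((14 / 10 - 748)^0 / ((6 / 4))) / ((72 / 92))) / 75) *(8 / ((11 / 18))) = 3856 / 12375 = 0.31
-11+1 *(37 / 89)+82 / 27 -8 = -37360 / 2403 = -15.55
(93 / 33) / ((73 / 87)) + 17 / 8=5.48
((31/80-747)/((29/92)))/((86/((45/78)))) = -4121301/259376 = -15.89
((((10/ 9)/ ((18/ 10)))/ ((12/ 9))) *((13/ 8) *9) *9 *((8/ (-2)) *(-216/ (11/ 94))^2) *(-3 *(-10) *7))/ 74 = -10551085272000/ 4477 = -2356731130.67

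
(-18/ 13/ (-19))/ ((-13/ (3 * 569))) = -30726/ 3211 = -9.57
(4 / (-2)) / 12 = -1 / 6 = -0.17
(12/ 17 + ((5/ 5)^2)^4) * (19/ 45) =551/ 765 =0.72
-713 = -713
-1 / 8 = -0.12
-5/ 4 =-1.25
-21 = -21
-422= -422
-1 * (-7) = 7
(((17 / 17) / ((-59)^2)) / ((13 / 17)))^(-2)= 2047834009 / 289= 7085930.83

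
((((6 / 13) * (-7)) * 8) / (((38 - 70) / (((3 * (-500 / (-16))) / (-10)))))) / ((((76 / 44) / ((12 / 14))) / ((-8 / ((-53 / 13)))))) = -7425 / 1007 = -7.37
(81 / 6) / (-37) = -27 / 74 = -0.36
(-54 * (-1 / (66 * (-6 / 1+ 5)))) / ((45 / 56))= -56 / 55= -1.02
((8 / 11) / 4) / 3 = 2 / 33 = 0.06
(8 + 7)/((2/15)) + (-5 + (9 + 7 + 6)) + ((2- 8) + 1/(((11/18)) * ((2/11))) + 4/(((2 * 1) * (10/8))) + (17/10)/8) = 2149/16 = 134.31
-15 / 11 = -1.36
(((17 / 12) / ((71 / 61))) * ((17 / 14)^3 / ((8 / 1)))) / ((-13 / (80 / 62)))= -25473905 / 942168864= -0.03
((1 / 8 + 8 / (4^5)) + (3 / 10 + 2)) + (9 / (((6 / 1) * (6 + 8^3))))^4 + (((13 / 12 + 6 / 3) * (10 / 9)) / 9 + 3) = 8136746863430957 / 1399636628893440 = 5.81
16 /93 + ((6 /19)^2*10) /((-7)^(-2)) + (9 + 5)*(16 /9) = 7445672 /100719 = 73.93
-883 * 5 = -4415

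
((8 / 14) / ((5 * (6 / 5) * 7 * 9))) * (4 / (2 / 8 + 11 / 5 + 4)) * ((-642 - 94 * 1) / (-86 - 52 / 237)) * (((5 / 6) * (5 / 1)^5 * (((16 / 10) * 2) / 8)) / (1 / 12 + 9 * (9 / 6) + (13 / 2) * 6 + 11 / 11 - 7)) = 58144000000 / 324910316367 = 0.18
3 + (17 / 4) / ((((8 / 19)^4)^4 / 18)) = 78393359.30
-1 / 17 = -0.06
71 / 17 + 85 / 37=4072 / 629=6.47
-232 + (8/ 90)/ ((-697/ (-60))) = -485096/ 2091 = -231.99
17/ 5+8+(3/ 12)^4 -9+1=4357/ 1280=3.40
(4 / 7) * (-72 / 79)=-288 / 553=-0.52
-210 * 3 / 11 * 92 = -57960 / 11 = -5269.09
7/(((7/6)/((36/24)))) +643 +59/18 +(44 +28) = 13091/18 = 727.28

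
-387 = -387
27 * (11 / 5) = 297 / 5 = 59.40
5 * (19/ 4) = 95/ 4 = 23.75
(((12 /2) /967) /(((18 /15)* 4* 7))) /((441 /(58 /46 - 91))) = -860 /22885989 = -0.00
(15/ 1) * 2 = 30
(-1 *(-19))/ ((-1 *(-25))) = 19/ 25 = 0.76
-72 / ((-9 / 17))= 136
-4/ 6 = -2/ 3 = -0.67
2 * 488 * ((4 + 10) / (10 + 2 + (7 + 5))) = 1708 / 3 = 569.33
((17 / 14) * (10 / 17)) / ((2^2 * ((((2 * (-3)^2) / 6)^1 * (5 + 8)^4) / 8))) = 10 / 599781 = 0.00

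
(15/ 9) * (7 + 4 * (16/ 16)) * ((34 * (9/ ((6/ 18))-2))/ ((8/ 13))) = 303875/ 12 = 25322.92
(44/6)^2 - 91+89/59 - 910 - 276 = -648730/531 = -1221.71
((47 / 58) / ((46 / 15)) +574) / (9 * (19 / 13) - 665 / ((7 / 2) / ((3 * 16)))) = -19917781 / 315861852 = -0.06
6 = 6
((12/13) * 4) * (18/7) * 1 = 864/91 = 9.49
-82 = -82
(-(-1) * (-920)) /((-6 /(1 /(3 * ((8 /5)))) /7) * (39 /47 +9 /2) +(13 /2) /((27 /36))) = 2270100 /32723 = 69.37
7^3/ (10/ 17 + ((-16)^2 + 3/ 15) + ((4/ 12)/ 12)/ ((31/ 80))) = 8134245/ 6091433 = 1.34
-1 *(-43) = 43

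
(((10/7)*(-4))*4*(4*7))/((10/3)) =-192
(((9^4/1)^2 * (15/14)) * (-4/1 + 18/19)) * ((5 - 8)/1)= 56175970905/133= 422375721.09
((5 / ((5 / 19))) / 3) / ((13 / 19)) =361 / 39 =9.26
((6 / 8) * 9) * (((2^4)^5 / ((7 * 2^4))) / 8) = 55296 / 7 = 7899.43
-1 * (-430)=430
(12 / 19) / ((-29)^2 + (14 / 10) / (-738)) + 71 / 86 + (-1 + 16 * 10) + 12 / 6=820583208789 / 5070764422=161.83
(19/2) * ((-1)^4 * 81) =1539/2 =769.50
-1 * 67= -67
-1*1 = -1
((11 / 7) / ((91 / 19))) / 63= 209 / 40131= 0.01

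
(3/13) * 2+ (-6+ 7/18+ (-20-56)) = -18989/234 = -81.15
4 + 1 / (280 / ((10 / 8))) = 897 / 224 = 4.00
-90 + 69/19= -1641/19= -86.37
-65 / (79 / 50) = -3250 / 79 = -41.14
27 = 27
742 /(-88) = -371 /44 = -8.43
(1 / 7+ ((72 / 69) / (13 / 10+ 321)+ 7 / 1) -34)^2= 194172296823184 / 269260323409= 721.13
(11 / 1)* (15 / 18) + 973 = 5893 / 6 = 982.17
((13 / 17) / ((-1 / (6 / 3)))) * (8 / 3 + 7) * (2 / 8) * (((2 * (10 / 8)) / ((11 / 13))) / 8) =-24505 / 17952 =-1.37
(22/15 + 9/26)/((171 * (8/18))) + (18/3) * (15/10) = 267467/29640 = 9.02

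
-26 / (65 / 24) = -48 / 5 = -9.60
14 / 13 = 1.08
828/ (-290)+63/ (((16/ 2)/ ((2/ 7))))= -351/ 580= -0.61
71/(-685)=-71/685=-0.10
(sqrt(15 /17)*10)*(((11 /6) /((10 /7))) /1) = 77*sqrt(255) /102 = 12.05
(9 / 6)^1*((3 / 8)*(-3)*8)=-27 / 2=-13.50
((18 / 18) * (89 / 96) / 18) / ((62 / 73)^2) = 474281 / 6642432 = 0.07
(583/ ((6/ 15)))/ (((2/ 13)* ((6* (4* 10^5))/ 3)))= 7579/ 640000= 0.01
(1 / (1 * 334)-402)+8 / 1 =-131595 / 334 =-394.00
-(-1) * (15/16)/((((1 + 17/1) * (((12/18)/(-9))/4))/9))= -405/16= -25.31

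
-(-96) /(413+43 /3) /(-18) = -8 /641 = -0.01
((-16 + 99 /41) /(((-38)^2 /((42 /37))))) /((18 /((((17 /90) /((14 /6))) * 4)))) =-9469 /49287330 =-0.00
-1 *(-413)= 413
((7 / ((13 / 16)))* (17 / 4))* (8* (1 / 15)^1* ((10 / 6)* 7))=26656 / 117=227.83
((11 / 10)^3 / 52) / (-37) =-1331 / 1924000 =-0.00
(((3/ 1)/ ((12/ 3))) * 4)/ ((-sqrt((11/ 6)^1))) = -3 * sqrt(66)/ 11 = -2.22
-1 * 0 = 0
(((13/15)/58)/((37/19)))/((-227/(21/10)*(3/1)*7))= -247/73071300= -0.00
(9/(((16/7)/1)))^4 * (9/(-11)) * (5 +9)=-992436543/360448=-2753.34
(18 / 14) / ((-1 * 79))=-9 / 553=-0.02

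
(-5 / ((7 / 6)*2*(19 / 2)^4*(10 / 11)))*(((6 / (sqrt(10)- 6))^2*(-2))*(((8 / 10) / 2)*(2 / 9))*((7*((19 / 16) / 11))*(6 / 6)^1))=48 / (34295*(6- sqrt(10))^2)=0.00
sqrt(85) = 9.22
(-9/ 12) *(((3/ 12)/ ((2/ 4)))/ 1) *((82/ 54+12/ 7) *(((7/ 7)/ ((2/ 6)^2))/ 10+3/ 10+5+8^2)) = -23829/ 280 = -85.10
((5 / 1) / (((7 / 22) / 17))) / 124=935 / 434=2.15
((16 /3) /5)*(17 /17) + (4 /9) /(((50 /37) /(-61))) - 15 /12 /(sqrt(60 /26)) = -19.82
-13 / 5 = -2.60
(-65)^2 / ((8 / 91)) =384475 / 8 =48059.38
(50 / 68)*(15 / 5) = 75 / 34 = 2.21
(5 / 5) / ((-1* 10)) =-1 / 10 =-0.10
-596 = -596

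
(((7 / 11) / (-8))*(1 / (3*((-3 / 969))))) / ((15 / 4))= 2261 / 990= 2.28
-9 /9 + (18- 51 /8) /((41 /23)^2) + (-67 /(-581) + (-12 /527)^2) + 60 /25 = 56138928217109 /10849883314760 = 5.17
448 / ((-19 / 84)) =-37632 / 19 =-1980.63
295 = 295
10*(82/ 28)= 205/ 7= 29.29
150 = 150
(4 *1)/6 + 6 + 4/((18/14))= 88/9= 9.78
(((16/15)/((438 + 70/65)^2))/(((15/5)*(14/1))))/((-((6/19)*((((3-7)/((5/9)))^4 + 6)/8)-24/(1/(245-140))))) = 401375/7354144989127377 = 0.00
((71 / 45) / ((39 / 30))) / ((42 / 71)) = 5041 / 2457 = 2.05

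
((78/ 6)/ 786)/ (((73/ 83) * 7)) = 0.00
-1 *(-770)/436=385/218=1.77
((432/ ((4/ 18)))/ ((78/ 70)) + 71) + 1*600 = 31403/ 13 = 2415.62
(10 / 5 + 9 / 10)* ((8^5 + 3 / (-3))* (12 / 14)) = 407247 / 5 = 81449.40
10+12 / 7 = 82 / 7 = 11.71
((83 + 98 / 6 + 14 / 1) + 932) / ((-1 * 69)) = -3136 / 207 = -15.15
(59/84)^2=3481/7056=0.49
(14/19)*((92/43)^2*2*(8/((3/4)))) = 71.96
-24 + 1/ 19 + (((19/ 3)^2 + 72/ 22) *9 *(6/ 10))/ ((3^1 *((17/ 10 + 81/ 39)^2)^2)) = -286229402237805/ 12147090149249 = -23.56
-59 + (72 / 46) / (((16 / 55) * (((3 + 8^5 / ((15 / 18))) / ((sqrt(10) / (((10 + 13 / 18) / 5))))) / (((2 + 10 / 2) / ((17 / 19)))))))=-59 + 235125 * sqrt(10) / 471040046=-59.00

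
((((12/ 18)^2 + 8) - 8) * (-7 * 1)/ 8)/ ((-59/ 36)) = 14/ 59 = 0.24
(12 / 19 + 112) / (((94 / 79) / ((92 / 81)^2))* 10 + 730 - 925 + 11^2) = -357730960 / 205737719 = -1.74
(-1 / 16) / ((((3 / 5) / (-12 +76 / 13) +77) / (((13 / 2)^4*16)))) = -714025 / 30761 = -23.21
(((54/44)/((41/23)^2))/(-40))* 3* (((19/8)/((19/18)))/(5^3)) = -385641/739640000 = -0.00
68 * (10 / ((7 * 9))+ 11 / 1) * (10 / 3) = 478040 / 189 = 2529.31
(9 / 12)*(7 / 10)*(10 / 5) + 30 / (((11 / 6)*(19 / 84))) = 306789 / 4180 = 73.39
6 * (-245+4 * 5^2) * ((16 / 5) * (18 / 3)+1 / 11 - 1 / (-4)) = -374013 / 22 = -17000.59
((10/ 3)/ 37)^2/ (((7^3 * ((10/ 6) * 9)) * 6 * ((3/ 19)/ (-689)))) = -0.00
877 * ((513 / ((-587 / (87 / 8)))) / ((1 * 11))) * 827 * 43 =-1391906863107 / 51656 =-26945695.82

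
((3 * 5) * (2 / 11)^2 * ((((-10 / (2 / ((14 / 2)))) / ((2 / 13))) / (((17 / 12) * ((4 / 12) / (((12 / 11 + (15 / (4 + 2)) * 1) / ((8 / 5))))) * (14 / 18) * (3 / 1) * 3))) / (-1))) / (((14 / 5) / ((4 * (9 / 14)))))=155975625 / 2217446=70.34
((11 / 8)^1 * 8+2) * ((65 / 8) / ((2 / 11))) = 9295 / 16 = 580.94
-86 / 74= -43 / 37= -1.16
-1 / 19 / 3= -0.02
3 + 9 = 12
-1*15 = -15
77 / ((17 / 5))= 22.65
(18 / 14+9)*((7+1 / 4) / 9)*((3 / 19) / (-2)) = -87 / 133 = -0.65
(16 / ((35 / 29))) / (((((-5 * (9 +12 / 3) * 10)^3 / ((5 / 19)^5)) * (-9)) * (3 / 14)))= 116 / 3671992914525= 0.00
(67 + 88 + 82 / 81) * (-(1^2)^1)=-12637 / 81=-156.01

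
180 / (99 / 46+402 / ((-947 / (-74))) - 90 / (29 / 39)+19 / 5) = -1136968200 / 528497093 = -2.15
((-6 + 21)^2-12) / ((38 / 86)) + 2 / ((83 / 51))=762135 / 1577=483.28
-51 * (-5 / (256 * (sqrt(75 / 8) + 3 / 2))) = -255 / 1216 + 425 * sqrt(6) / 2432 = 0.22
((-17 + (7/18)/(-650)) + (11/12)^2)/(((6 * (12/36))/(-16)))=129.28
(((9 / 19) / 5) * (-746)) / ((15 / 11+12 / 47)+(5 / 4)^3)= -19.79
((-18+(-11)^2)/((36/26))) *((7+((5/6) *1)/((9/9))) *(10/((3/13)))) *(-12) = -8181290/27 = -303010.74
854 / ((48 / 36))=640.50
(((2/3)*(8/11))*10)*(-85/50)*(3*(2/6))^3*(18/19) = -1632/209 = -7.81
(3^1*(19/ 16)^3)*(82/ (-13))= -843657/ 26624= -31.69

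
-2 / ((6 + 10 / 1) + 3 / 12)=-0.12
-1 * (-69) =69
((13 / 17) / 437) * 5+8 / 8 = 7494 / 7429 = 1.01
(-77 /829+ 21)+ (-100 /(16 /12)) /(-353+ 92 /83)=511376249 /24212603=21.12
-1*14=-14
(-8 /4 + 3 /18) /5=-11 /30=-0.37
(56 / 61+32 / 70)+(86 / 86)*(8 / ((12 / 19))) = 89938 / 6405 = 14.04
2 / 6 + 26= 79 / 3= 26.33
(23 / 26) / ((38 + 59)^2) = 23 / 244634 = 0.00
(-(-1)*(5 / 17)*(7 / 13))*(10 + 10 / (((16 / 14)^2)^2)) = 1136975 / 452608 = 2.51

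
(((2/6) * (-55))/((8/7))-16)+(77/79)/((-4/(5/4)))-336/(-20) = -294757/18960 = -15.55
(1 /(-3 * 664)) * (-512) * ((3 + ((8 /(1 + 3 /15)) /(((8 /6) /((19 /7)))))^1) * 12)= 29696 /581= 51.11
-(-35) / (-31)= -35 / 31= -1.13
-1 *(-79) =79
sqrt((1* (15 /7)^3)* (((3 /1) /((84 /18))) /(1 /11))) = 45* sqrt(330) /98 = 8.34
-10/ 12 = -0.83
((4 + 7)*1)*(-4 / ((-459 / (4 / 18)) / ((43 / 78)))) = 1892 / 161109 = 0.01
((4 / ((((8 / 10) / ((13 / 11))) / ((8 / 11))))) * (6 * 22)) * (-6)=-37440 / 11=-3403.64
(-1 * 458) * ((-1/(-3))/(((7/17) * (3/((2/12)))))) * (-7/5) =3893/135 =28.84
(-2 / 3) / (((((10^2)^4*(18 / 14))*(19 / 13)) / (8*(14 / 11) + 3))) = -2639 / 56430000000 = -0.00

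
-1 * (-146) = 146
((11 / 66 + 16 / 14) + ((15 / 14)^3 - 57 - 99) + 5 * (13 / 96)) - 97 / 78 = -65933425 / 428064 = -154.03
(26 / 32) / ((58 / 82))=1.15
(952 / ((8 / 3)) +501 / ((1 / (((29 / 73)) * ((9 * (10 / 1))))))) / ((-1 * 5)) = -1333671 / 365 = -3653.89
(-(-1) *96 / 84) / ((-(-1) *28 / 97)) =194 / 49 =3.96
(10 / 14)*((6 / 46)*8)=120 / 161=0.75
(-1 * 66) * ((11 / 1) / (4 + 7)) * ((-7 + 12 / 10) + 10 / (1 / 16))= -50886 / 5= -10177.20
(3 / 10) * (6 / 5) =0.36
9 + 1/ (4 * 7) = 253/ 28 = 9.04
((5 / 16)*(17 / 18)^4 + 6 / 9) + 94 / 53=239363401 / 89019648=2.69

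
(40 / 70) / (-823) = -4 / 5761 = -0.00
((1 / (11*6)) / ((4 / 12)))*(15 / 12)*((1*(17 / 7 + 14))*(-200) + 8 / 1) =-14340 / 77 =-186.23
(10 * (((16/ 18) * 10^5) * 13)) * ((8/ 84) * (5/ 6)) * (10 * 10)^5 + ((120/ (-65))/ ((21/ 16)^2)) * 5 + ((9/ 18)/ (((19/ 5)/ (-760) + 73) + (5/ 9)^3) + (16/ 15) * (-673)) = 3605672797999715661658479404/ 393157014705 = 9171075837741781.19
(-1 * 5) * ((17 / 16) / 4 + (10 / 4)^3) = -5085 / 64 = -79.45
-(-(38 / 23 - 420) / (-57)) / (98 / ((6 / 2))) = 0.22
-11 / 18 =-0.61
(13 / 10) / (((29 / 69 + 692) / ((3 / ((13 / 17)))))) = 3519 / 477770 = 0.01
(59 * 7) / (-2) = -413 / 2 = -206.50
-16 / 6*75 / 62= -3.23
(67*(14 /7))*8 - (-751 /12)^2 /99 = 14718431 /14256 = 1032.44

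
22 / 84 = 11 / 42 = 0.26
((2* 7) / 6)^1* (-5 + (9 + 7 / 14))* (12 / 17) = 126 / 17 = 7.41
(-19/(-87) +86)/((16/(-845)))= -6338345/1392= -4553.41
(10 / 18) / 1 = 5 / 9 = 0.56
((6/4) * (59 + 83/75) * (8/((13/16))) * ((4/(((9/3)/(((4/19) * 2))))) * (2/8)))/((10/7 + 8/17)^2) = 8171236864/236545725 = 34.54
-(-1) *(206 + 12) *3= 654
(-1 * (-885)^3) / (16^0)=693154125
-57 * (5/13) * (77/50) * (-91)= 30723/10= 3072.30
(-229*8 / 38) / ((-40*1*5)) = 229 / 950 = 0.24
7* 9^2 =567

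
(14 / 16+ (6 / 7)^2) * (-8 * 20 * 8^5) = -413532160 / 49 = -8439431.84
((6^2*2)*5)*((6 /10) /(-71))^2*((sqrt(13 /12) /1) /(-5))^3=-117*sqrt(39) /3150625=-0.00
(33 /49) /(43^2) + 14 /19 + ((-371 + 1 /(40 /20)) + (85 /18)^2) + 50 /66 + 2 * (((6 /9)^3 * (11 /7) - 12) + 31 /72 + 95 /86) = -1124890325459 /3067568658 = -366.70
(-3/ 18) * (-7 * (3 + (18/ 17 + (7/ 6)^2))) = 23219/ 3672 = 6.32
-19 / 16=-1.19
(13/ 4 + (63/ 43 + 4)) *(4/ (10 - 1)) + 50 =20849/ 387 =53.87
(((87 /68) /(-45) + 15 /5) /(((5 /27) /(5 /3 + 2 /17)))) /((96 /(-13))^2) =46613749 /88780800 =0.53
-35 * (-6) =210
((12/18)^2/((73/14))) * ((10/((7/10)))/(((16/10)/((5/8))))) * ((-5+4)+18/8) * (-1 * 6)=-3125/876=-3.57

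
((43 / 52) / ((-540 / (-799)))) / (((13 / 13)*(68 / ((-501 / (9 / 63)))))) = -2362549 / 37440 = -63.10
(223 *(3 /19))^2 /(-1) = -447561 /361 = -1239.78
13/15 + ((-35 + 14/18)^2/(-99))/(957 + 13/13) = 1491601/1745955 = 0.85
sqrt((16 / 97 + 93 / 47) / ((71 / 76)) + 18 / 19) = sqrt(122624290513874) / 6150091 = 1.80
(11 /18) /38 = 11 /684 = 0.02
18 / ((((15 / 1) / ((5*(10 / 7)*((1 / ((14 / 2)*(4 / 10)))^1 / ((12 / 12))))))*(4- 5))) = -3.06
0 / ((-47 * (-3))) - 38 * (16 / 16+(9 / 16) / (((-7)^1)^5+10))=-1702039 / 44792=-38.00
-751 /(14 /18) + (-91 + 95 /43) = -317363 /301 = -1054.36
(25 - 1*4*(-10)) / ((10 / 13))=169 / 2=84.50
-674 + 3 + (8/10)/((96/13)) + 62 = -73067/120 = -608.89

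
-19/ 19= -1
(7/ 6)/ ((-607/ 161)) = -1127/ 3642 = -0.31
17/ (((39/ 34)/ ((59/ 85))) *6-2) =1003/ 467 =2.15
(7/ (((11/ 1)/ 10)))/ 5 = 14/ 11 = 1.27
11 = 11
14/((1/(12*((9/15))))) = 504/5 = 100.80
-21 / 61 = -0.34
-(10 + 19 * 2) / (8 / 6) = -36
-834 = -834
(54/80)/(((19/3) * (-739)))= -0.00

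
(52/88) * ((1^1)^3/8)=13/176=0.07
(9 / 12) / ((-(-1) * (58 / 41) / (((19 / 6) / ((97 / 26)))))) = 10127 / 22504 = 0.45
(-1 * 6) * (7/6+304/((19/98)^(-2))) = -181423/2401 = -75.56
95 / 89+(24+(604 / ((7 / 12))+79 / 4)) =1080.25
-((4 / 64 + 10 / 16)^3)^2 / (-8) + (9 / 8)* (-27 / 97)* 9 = -36519929975 / 13019119616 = -2.81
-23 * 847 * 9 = -175329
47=47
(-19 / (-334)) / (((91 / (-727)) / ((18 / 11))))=-0.74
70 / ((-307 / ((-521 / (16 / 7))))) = 127645 / 2456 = 51.97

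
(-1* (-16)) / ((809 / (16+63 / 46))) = 6392 / 18607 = 0.34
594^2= 352836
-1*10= -10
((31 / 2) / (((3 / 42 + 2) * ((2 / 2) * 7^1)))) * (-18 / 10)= -279 / 145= -1.92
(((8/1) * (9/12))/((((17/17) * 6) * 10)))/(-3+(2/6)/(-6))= -9/275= -0.03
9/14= 0.64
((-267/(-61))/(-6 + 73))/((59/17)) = 4539/241133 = 0.02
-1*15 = -15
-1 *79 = -79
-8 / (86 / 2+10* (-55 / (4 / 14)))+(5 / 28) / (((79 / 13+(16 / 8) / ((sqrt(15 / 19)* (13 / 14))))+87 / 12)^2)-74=-68942303971463970 / 931720265687309-160617600* sqrt(285) / 6930969032743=-74.00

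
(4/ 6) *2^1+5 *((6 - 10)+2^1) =-26/ 3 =-8.67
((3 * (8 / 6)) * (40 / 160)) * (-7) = -7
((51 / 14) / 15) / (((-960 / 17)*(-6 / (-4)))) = -289 / 100800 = -0.00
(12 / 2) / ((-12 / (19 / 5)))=-19 / 10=-1.90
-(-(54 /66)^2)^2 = -6561 /14641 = -0.45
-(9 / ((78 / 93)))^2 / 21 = -25947 / 4732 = -5.48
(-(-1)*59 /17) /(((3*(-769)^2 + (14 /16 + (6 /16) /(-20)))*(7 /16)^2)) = 2416640 /236449896361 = 0.00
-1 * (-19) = 19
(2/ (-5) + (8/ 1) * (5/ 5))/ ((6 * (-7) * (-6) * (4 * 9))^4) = 19/ 16933712219504640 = 0.00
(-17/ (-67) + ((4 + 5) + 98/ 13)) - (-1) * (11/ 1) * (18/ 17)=421100/ 14807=28.44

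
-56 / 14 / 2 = -2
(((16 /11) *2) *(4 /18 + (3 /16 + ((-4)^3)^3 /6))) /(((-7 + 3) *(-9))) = -6291397 /1782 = -3530.53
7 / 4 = 1.75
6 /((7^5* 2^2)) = 3 /33614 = 0.00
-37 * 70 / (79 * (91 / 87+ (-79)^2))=-112665 / 21450791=-0.01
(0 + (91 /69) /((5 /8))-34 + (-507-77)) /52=-106241 /8970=-11.84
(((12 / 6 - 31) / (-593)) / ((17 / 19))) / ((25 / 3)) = 1653 / 252025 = 0.01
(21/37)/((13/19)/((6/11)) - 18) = -0.03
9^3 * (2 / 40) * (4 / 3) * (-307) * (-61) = 4550661 / 5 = 910132.20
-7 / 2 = -3.50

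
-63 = -63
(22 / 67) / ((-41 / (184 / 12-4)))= -748 / 8241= -0.09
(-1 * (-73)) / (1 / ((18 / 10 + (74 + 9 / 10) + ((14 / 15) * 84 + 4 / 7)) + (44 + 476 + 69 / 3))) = 3570211 / 70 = 51003.01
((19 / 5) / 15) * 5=19 / 15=1.27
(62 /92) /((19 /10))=155 /437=0.35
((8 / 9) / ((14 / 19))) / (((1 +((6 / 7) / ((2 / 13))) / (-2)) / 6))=-304 / 75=-4.05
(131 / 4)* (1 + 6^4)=169907 / 4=42476.75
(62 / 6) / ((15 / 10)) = 62 / 9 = 6.89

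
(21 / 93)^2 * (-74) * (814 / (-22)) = 134162 / 961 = 139.61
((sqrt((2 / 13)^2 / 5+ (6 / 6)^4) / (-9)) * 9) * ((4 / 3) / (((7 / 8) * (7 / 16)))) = -3.49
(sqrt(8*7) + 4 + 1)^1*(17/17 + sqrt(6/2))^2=(1 + sqrt(3))^2*(5 + 2*sqrt(14))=93.18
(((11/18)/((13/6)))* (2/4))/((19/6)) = 11/247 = 0.04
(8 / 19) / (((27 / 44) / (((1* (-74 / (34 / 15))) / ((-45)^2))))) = -13024 / 1177335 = -0.01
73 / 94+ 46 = 4397 / 94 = 46.78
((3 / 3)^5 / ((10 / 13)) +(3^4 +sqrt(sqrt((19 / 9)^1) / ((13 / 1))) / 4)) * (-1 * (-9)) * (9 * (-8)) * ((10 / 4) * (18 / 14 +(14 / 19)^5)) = -3473096835834 / 17332693 - 3516703965 * 19^(1 / 4) * sqrt(39) / 225325009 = -200581.87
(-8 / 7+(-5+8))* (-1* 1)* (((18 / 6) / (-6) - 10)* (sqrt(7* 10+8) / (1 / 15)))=2583.29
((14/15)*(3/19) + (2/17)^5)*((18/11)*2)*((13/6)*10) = 3101441928/296750113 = 10.45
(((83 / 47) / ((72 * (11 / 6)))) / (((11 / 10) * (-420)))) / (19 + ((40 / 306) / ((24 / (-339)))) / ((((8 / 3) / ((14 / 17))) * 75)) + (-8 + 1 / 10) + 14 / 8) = -119935 / 53189720507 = -0.00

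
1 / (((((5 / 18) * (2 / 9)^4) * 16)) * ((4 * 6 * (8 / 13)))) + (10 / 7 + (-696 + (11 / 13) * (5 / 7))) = -2563379971 / 3727360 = -687.72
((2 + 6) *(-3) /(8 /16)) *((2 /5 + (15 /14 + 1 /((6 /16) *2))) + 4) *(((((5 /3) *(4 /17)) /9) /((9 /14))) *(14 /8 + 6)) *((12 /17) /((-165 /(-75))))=-14175680 /257499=-55.05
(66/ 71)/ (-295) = -66/ 20945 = -0.00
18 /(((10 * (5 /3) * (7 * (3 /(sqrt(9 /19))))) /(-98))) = -3.47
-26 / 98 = -13 / 49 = -0.27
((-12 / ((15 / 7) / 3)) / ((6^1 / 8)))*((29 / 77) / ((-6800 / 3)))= 87 / 23375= 0.00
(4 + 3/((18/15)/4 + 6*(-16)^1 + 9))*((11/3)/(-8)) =-2101/1156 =-1.82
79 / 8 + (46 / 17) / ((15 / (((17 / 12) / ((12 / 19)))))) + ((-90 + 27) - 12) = -34949 / 540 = -64.72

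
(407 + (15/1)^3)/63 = 3782/63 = 60.03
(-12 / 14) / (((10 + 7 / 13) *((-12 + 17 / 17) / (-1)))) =-78 / 10549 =-0.01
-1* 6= -6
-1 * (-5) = 5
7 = 7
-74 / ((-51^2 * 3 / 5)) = 370 / 7803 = 0.05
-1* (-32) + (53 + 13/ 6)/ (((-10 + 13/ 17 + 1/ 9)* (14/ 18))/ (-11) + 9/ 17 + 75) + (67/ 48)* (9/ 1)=52252535/ 1153816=45.29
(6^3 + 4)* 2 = 440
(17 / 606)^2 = 289 / 367236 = 0.00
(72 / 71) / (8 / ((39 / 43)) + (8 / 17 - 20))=-11934 / 126025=-0.09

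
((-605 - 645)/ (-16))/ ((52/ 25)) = 15625/ 416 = 37.56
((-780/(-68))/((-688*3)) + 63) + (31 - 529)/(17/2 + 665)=326932495/5251504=62.26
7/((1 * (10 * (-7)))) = -1/10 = -0.10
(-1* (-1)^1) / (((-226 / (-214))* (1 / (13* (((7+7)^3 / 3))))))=3816904 / 339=11259.30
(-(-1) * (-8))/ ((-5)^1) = 8/ 5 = 1.60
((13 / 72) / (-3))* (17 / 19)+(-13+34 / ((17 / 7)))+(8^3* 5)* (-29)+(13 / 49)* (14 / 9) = -2132727683 / 28728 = -74238.64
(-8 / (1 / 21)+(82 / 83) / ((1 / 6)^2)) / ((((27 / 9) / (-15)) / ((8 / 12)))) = 36640 / 83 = 441.45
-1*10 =-10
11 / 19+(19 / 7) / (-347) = 26358 / 46151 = 0.57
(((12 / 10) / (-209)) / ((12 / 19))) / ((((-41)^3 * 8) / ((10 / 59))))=1 / 357837832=0.00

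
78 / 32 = 39 / 16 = 2.44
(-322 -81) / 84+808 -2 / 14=67457 / 84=803.06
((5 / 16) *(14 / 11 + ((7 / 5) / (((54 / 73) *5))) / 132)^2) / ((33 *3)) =51670290721 / 10060060032000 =0.01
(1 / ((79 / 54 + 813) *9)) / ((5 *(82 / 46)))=138 / 9016105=0.00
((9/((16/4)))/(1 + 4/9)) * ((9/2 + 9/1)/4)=2187/416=5.26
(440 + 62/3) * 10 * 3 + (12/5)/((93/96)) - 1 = 2142329/155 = 13821.48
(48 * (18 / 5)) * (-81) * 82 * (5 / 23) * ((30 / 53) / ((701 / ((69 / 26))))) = -258240960 / 482989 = -534.67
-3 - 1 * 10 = -13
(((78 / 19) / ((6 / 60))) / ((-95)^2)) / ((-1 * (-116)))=39 / 994555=0.00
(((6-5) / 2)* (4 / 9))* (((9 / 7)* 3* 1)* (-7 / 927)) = -2 / 309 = -0.01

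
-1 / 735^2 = -1 / 540225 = -0.00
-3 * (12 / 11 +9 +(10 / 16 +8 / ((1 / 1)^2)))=-4941 / 88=-56.15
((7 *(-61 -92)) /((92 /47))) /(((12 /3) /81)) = -4077297 /368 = -11079.61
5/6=0.83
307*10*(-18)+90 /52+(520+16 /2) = -1422987 /26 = -54730.27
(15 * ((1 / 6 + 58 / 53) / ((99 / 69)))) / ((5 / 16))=73784 / 1749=42.19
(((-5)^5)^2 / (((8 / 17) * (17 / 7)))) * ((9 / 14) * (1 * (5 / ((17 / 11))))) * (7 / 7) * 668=11871696920.96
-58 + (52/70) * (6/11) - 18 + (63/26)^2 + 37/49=-125648013/1821820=-68.97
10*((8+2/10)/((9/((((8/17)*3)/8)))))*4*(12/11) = 1312/187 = 7.02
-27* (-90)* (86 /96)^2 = 249615 /128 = 1950.12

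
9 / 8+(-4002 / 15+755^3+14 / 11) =430368610.60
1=1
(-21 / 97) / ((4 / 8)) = -42 / 97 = -0.43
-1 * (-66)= 66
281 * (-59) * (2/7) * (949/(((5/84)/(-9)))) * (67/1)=227694792312/5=45538958462.40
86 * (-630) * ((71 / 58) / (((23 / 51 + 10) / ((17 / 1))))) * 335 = -558639008550 / 15457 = -36141489.85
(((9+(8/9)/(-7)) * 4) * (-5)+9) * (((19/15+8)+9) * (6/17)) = -5815924/5355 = -1086.07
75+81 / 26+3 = 2109 / 26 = 81.12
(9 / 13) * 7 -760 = -9817 / 13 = -755.15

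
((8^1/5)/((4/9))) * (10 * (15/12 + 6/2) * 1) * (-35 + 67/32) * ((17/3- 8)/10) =375921/320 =1174.75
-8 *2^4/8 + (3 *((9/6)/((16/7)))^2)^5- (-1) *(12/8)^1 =-10.90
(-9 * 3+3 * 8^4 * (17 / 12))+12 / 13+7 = 226056 / 13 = 17388.92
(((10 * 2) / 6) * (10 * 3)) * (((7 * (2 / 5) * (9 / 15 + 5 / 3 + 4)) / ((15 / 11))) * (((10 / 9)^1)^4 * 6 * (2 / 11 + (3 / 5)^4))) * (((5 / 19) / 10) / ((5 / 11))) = 1983559424 / 9349425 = 212.16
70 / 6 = 35 / 3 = 11.67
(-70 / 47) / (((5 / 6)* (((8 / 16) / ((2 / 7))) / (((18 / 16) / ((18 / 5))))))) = -15 / 47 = -0.32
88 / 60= 22 / 15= 1.47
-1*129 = -129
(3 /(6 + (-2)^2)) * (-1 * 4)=-6 /5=-1.20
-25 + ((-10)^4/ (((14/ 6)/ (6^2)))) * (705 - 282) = 456839825/ 7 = 65262832.14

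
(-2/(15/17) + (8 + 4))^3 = 3112136/3375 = 922.11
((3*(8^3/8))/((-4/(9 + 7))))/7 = -109.71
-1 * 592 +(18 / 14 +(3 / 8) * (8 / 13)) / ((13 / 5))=-699646 / 1183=-591.42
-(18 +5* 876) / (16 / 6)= -6597 / 4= -1649.25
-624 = -624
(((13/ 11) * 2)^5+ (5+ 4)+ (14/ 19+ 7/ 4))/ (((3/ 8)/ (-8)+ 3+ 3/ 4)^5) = 280134436618502144/ 2288014417702566333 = 0.12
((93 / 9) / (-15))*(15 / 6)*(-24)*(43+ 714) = 93868 / 3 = 31289.33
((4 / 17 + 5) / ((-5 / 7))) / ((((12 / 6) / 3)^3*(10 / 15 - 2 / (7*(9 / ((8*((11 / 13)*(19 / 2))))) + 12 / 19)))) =2517543 / 58480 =43.05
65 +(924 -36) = 953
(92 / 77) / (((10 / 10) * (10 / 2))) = 92 / 385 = 0.24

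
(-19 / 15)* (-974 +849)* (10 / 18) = 2375 / 27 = 87.96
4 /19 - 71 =-1345 /19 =-70.79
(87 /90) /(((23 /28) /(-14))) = -5684 /345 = -16.48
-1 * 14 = -14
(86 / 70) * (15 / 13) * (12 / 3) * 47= 24252 / 91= 266.51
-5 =-5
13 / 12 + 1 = 25 / 12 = 2.08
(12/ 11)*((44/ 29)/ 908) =12/ 6583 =0.00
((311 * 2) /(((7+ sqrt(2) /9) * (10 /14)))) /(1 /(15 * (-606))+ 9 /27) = 4488129324 /12016043 - 71240148 * sqrt(2) /12016043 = 365.13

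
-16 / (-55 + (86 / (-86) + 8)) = 1 / 3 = 0.33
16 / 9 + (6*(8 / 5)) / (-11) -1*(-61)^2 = -1841447 / 495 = -3720.09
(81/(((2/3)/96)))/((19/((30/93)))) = 198.03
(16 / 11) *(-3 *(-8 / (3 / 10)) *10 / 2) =6400 / 11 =581.82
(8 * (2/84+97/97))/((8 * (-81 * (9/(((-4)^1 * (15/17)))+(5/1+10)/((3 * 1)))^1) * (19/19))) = -430/83349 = -0.01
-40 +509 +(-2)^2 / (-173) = 81133 / 173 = 468.98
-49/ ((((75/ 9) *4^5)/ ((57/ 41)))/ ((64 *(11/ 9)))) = -10241/ 16400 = -0.62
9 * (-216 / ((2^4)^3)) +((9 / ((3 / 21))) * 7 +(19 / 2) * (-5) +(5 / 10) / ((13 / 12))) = 2619049 / 6656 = 393.49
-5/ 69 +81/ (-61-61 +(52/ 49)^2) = -14870279/ 20025042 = -0.74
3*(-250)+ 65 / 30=-4487 / 6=-747.83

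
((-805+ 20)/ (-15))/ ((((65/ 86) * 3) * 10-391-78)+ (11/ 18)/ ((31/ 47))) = -1255686/ 10686905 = -0.12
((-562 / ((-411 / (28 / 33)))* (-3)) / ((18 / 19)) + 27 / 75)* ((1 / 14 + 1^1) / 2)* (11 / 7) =-3371099 / 1208340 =-2.79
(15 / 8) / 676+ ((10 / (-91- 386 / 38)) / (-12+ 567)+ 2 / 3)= 0.67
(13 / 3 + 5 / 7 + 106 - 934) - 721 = -1543.95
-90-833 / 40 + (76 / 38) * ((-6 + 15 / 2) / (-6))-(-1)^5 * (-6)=-4693 / 40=-117.32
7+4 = 11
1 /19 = 0.05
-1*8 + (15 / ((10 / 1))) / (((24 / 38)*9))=-557 / 72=-7.74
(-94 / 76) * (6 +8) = -17.32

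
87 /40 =2.18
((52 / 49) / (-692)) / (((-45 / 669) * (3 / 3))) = 0.02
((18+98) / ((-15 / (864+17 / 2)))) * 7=-141694 / 3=-47231.33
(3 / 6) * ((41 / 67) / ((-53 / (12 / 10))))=-0.01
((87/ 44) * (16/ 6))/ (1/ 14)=812/ 11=73.82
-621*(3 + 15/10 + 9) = -16767/2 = -8383.50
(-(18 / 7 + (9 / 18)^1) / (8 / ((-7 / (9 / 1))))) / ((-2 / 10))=-215 / 144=-1.49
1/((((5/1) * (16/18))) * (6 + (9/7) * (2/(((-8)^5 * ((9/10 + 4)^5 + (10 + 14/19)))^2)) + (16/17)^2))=34632317962247665621187100672/1059874090655484160975153449325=0.03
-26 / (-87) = 26 / 87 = 0.30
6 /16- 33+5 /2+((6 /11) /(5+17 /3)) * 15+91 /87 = -433513 /15312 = -28.31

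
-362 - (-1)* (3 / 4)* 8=-356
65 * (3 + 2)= 325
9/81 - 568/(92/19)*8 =-194233/207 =-938.32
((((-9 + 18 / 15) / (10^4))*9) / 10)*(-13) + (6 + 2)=4004563 / 500000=8.01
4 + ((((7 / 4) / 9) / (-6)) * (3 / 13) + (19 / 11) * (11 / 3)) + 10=19025 / 936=20.33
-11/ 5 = -2.20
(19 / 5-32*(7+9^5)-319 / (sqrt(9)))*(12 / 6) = -56696836 / 15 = -3779789.07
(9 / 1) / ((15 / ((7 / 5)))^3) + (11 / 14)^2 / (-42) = -949433 / 128625000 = -0.01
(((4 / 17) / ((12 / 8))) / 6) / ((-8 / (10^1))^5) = -0.08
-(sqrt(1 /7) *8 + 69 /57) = -8 *sqrt(7) /7 - 23 /19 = -4.23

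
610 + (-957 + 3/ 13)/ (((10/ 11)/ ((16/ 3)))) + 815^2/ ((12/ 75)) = 1078064833/ 260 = 4146403.20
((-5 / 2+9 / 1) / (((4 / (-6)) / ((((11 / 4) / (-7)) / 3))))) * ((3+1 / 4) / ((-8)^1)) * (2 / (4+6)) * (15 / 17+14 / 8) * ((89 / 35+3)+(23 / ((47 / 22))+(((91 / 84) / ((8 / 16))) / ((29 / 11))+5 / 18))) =-4.75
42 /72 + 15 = 187 /12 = 15.58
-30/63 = -10/21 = -0.48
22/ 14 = 11/ 7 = 1.57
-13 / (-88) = 0.15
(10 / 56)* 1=5 / 28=0.18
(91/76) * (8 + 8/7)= 208/19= 10.95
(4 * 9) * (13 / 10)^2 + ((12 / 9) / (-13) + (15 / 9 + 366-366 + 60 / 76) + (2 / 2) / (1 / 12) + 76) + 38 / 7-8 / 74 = 750950449 / 4797975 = 156.51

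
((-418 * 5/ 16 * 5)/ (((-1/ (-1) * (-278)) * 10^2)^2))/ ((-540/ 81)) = 627/ 4946176000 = 0.00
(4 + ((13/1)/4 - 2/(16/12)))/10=23/40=0.58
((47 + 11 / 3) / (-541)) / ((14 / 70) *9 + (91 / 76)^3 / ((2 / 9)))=-667243520 / 67861302849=-0.01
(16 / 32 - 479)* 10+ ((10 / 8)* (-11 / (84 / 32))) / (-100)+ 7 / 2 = -4781.45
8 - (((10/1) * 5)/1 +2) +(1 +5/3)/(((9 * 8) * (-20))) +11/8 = -46037/1080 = -42.63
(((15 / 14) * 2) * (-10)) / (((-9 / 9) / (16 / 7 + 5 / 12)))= 5675 / 98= 57.91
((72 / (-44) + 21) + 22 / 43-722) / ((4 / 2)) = -332105 / 946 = -351.06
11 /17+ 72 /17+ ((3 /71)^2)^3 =10632323577836 /2177704826657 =4.88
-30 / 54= -5 / 9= -0.56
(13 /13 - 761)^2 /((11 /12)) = 6931200 /11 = 630109.09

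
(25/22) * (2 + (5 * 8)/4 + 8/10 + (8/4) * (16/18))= 1640/99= 16.57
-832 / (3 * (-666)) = 416 / 999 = 0.42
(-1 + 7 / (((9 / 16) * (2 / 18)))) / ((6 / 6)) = 111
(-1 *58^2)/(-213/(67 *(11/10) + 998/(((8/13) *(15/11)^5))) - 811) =4267575738668/1029482874557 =4.15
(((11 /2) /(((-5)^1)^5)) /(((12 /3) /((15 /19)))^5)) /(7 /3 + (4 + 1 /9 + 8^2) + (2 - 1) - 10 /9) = -8019 /1069991708672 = -0.00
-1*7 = -7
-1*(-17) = 17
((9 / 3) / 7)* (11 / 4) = 33 / 28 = 1.18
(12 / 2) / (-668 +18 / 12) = -12 / 1333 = -0.01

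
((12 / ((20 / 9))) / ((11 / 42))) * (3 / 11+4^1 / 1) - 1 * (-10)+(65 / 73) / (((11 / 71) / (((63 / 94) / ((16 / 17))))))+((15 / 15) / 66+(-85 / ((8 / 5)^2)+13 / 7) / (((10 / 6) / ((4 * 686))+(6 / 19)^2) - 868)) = 52547138732327096747 / 513960108890125920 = 102.24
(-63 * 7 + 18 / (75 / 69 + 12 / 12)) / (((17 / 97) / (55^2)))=-1014957075 / 136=-7462919.67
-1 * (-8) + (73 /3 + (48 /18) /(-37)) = 3581 /111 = 32.26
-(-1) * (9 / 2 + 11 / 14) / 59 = 37 / 413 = 0.09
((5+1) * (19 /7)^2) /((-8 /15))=-16245 /196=-82.88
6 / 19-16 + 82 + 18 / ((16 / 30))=100.07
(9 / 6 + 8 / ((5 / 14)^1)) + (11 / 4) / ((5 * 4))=1923 / 80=24.04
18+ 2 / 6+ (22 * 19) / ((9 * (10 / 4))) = 1661 / 45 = 36.91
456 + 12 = 468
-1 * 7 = -7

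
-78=-78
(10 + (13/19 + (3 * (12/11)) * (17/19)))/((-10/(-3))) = 1707/418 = 4.08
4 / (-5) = -4 / 5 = -0.80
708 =708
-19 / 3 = -6.33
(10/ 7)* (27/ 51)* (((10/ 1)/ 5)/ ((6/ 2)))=60/ 119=0.50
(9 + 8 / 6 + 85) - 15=80.33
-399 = -399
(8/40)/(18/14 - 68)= -7/2335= -0.00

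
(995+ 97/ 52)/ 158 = 51837/ 8216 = 6.31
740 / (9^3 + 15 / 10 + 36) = 1480 / 1533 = 0.97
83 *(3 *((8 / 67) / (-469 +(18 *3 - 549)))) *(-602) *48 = 14390208 / 16147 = 891.20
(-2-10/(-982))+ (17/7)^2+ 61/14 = 397709/48118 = 8.27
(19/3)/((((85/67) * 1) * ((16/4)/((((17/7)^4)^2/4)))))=377.55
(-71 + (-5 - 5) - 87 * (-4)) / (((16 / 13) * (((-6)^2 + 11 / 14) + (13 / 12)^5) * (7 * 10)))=26990496 / 333366455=0.08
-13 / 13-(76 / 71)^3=-796887 / 357911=-2.23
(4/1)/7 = 4/7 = 0.57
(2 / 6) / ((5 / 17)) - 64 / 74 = 149 / 555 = 0.27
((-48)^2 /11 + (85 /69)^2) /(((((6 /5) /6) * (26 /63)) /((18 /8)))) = 3480377985 /605176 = 5751.02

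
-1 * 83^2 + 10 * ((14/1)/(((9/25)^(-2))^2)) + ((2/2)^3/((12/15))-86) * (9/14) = -6941.13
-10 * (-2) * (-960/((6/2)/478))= -3059200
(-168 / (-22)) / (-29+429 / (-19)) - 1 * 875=-336932 / 385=-875.15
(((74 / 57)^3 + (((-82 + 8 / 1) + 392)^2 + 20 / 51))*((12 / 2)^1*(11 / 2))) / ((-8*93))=-437765475499 / 97596711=-4485.45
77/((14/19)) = 209/2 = 104.50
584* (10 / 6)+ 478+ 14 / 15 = 1452.27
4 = 4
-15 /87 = -5 /29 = -0.17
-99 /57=-33 /19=-1.74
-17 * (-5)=85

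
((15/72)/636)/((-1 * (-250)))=1/763200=0.00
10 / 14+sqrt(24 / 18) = 5 / 7+2 * sqrt(3) / 3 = 1.87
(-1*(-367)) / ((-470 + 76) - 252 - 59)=-367 / 705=-0.52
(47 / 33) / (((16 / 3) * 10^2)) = 0.00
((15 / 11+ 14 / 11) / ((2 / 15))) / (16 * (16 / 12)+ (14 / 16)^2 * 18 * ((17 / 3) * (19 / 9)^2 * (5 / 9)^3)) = 136993680 / 561286583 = 0.24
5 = 5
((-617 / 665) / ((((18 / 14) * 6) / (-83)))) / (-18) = -0.55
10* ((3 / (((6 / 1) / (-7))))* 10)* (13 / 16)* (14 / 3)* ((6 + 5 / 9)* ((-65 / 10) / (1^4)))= 56548.50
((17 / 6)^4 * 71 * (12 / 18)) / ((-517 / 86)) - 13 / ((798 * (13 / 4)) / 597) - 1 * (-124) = -386.41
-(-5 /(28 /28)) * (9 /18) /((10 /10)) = 5 /2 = 2.50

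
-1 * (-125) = 125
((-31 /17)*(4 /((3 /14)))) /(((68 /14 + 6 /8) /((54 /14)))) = -62496 /2669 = -23.42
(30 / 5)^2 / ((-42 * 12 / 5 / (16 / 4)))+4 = 2.57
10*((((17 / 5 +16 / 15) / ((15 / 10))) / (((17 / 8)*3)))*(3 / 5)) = 2144 / 765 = 2.80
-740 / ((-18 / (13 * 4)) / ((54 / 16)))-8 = 7207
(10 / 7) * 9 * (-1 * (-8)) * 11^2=87120 / 7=12445.71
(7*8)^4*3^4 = 796594176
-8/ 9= -0.89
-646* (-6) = 3876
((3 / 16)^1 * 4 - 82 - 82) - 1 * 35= -793 / 4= -198.25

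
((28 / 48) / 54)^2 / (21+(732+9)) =49 / 319966848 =0.00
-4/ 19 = -0.21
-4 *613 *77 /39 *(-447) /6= 14065898 /39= 360664.05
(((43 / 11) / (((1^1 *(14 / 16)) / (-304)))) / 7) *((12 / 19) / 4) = -16512 / 539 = -30.63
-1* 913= -913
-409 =-409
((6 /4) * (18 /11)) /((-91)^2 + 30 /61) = 1647 /5556881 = 0.00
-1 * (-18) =18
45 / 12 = 15 / 4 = 3.75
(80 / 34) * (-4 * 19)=-3040 / 17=-178.82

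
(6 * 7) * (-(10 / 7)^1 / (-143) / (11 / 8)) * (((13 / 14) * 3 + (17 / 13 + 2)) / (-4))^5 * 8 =-25162222005668235 / 1256451282230144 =-20.03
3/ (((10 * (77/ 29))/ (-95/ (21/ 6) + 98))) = 21576/ 2695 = 8.01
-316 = -316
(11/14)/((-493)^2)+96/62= 163329269/105483266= 1.55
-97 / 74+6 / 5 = -41 / 370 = -0.11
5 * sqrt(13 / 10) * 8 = 4 * sqrt(130) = 45.61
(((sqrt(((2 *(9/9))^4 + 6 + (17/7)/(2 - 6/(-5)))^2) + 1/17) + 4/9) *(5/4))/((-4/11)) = -21924155/274176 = -79.96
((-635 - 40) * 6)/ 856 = -2025/ 428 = -4.73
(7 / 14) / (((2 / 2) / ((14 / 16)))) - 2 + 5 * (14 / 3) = 21.77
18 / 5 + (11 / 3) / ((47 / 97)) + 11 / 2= 23501 / 1410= 16.67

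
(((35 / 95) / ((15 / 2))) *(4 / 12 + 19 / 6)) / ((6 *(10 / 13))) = 637 / 17100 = 0.04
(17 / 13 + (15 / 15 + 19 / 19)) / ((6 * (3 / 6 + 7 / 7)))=43 / 117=0.37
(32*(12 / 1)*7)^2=7225344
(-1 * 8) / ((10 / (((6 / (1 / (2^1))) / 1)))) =-48 / 5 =-9.60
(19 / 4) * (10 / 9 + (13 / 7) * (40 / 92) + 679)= 18746369 / 5796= 3234.36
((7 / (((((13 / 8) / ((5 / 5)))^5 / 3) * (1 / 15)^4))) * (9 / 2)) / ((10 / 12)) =188116992000 / 371293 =506653.75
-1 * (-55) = 55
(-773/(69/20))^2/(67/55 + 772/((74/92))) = 486388606000/9310797279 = 52.24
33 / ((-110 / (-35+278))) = -729 / 10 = -72.90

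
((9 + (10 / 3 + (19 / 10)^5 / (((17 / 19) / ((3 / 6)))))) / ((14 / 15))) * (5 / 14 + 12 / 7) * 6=348.49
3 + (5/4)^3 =317/64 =4.95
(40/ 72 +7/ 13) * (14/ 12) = 448/ 351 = 1.28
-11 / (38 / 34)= -187 / 19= -9.84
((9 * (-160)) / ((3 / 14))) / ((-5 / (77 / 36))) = 8624 / 3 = 2874.67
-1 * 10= -10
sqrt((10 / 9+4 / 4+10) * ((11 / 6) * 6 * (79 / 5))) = 45.88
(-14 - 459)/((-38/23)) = 10879/38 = 286.29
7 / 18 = 0.39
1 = 1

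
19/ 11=1.73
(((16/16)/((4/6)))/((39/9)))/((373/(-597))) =-5373/9698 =-0.55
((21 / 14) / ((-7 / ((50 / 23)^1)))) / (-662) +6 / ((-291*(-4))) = 30283 / 5169227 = 0.01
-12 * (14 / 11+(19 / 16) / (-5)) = -2733 / 220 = -12.42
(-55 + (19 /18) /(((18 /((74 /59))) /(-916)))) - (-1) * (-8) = -623051 /4779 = -130.37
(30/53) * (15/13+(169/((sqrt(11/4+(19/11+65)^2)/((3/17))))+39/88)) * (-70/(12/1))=-319725/60632 -130130 * sqrt(239595)/43175019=-6.75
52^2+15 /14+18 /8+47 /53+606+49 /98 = 4919027 /1484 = 3314.71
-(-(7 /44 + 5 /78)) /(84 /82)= 0.22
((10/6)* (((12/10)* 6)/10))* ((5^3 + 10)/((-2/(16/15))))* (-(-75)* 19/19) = -6480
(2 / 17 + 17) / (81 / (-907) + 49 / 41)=10821417 / 699074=15.48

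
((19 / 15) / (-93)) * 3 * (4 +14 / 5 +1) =-247 / 775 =-0.32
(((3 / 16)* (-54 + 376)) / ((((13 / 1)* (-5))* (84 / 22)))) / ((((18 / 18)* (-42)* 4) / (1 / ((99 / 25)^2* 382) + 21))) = 139104437 / 4574465280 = 0.03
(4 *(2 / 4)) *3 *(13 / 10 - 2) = -4.20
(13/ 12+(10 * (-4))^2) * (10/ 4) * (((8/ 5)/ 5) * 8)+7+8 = 153929/ 15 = 10261.93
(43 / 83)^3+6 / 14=2271910 / 4002509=0.57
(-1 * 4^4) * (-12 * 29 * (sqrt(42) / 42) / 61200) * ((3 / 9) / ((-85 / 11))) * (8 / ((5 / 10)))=-163328 * sqrt(42) / 6827625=-0.16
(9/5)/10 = 9/50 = 0.18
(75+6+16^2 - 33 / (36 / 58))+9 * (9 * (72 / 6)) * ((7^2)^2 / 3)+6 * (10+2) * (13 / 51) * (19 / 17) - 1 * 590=777638.35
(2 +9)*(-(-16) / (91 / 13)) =176 / 7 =25.14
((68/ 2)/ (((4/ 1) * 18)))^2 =289/ 1296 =0.22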